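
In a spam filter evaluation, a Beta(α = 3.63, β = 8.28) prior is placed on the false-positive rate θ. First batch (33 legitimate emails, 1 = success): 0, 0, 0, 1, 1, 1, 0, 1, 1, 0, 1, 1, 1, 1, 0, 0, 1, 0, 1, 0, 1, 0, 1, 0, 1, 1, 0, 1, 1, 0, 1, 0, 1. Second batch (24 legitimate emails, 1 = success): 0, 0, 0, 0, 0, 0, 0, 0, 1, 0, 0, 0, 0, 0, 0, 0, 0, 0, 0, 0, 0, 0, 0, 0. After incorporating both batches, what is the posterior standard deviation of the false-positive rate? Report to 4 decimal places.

0.0568

The Beta prior is conjugate to a Binomial/Bernoulli likelihood; the update adds successes to α and failures to β.
After batch 1: Beta(3.63+19, 8.28+14) = Beta(22.63, 22.28).
After batch 2: Beta(22.63+1, 22.28+23) = Beta(23.63, 45.28).
Var = αβ/((α+β)²(α+β+1)) = 23.63·45.28/(68.91²·69.91) = 0.00322304; SD = √0.00322304 = 0.0568.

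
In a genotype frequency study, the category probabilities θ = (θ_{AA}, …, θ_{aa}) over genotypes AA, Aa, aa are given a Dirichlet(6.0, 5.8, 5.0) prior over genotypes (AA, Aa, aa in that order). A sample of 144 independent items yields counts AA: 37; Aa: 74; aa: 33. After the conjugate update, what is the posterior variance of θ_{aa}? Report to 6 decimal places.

The Dirichlet prior is conjugate to the Multinomial likelihood: each posterior αⱼ = prior αⱼ + observed count nⱼ.
Posterior concentration: (43.0, 79.8, 38.0), total = 160.8.
Var[θ_j] = α_j(Σα−α_j)/((Σα)²(Σα+1)) = 38.0·122.8/(160.8²·161.8) = 0.001115.

0.001115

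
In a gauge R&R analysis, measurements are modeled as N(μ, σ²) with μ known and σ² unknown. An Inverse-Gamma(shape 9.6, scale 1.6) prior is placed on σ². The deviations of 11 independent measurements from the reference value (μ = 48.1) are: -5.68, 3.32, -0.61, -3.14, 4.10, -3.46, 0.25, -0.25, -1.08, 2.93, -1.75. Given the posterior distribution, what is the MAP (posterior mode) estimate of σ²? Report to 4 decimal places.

3.0570

With known mean μ and an Inverse-Gamma(α, β) prior on σ², the Normal likelihood is conjugate: posterior is Inv-Gamma(α + n/2, β + Σ(xᵢ−μ)²/2).
Σ(xᵢ−μ)² = (-5.68)² + (3.32)² + (-0.61)² + (-3.14)² + (4.10)² + (-3.46)² + (0.25)² + (-0.25)² + (-1.08)² + (2.93)² + (-1.75)² = 95.2369.
Posterior: Inv-Gamma(9.6 + 11/2, 1.6 + 95.2369/2) = Inv-Gamma(15.10, 49.21845).
Mode = β/(α+1) = 49.21845/16.10 = 3.0570.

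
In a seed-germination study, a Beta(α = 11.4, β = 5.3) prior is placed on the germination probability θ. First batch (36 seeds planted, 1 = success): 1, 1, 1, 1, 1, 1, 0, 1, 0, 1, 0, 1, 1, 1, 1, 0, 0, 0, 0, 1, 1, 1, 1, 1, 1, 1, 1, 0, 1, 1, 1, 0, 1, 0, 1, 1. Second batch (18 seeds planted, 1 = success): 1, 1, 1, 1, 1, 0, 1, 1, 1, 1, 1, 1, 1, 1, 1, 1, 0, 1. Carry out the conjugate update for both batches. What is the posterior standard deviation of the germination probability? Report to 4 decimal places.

The Beta prior is conjugate to a Binomial/Bernoulli likelihood; the update adds successes to α and failures to β.
After batch 1: Beta(11.4+26, 5.3+10) = Beta(37.4, 15.3).
After batch 2: Beta(37.4+16, 15.3+2) = Beta(53.4, 17.3).
Var = αβ/((α+β)²(α+β+1)) = 53.4·17.3/(70.7²·71.7) = 0.00257768; SD = √0.00257768 = 0.0508.

0.0508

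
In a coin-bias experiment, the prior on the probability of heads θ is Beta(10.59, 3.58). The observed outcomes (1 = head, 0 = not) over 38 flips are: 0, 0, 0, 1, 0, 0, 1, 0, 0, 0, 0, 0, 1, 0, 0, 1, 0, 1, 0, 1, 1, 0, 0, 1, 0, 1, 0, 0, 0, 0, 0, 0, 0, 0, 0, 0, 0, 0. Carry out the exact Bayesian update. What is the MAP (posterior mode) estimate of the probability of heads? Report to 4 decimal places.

0.3705

The Beta prior is conjugate to a Binomial/Bernoulli likelihood; the update adds successes to α and failures to β.
Posterior: Beta(α+k, β+n−k) = Beta(10.59+9, 3.58+29) = Beta(19.59, 32.58).
Mode of Beta(a,b) for a,b>1 is (a−1)/(a+b−2) = 18.59/50.17 = 0.3705.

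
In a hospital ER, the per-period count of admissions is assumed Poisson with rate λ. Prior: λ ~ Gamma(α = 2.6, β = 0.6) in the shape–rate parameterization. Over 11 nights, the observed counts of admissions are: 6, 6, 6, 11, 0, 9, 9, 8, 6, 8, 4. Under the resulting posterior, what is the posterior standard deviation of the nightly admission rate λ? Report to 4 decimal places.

0.7496

With a Gamma(shape α, rate β) prior, the Poisson likelihood is conjugate: the posterior is Gamma(α + ΣXᵢ, β + n).
Sum of counts S = 73 over n = 11 nights.
Posterior: Gamma(α+S, β+n) = Gamma(2.6+73, 0.6+11) = Gamma(75.6, 11.6).
SD = √α/β = √75.6/11.6 = 0.7496.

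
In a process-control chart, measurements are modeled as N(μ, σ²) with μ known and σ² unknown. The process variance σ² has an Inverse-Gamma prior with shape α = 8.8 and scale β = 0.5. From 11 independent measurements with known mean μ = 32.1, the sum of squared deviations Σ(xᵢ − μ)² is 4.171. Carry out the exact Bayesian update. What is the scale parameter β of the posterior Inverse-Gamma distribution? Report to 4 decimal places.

2.5855

With known mean μ and an Inverse-Gamma(α, β) prior on σ², the Normal likelihood is conjugate: posterior is Inv-Gamma(α + n/2, β + Σ(xᵢ−μ)²/2).
Posterior: Inv-Gamma(8.8 + 11/2, 0.5 + 4.171/2) = Inv-Gamma(14.30, 2.5855).
Posterior β = 2.5855.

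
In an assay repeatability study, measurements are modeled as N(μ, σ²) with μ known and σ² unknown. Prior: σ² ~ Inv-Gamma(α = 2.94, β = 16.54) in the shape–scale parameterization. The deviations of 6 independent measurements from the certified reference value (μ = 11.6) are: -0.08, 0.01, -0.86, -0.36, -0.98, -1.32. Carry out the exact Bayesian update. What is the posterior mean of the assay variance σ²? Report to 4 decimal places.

With known mean μ and an Inverse-Gamma(α, β) prior on σ², the Normal likelihood is conjugate: posterior is Inv-Gamma(α + n/2, β + Σ(xᵢ−μ)²/2).
Σ(xᵢ−μ)² = (-0.08)² + (0.01)² + (-0.86)² + (-0.36)² + (-0.98)² + (-1.32)² = 3.5785.
Posterior: Inv-Gamma(2.94 + 6/2, 16.54 + 3.5785/2) = Inv-Gamma(5.94, 18.32925).
E[σ²|data] = β/(α−1) = 18.32925/4.94 = 3.7104.

3.7104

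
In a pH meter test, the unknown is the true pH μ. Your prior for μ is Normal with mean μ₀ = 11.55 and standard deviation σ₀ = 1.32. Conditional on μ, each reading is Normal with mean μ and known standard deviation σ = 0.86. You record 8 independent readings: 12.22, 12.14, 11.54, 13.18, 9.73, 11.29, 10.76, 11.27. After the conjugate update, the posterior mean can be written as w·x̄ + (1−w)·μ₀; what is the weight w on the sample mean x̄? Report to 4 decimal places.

0.9496

For Normal data with known variance σ², a Normal(μ₀, σ₀²) prior on μ is conjugate. Posterior precision = 1/σ₀² + n/σ²; posterior mean is the precision-weighted average of μ₀ and x̄.
σ₀² = 1.32² = 1.7424, σ² = 0.86² = 0.7396. Prior precision 1/σ₀² = 1/1.7424; data precision n/σ² = 8/0.7396.
w = (n/σ²)/(1/σ₀² + n/σ²) = n·σ₀²/(σ² + n·σ₀²) = 8·1.7424/(0.7396 + 8·1.7424) = 13.9392/14.6788 = 0.9496.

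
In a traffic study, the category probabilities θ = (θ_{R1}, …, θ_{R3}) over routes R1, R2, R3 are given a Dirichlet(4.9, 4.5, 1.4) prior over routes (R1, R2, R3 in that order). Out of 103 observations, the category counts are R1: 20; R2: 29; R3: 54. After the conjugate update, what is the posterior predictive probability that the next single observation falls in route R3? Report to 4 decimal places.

0.4868

The Dirichlet prior is conjugate to the Multinomial likelihood: each posterior αⱼ = prior αⱼ + observed count nⱼ.
Posterior concentration: (24.9, 33.5, 55.4), total = 113.8.
P(next = R3 | data) = α_{R3}/Σα = 0.4868.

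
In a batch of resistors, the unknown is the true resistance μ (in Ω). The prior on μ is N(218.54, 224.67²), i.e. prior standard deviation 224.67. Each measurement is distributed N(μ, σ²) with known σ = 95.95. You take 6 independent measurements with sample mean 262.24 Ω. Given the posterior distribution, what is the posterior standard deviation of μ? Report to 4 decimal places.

For Normal data with known variance σ², a Normal(μ₀, σ₀²) prior on μ is conjugate. Posterior precision = 1/σ₀² + n/σ²; posterior mean is the precision-weighted average of μ₀ and x̄.
σ₀² = 224.67² = 50476.6089, σ² = 95.95² = 9206.4025; σ² + n·σ₀² = 9206.4025 + 6·50476.6089 = 312066.0559.
Posterior precision = 1/σ₀² + n/σ² = 1/50476.6089 + 6/9206.4025 = (σ² + n·σ₀²)/(σ₀²σ²) = 312066.0559/(50476.6089·9206.4025); posterior variance σₙ² = σ₀²σ²/(σ² + n·σ₀²) = 50476.6089·9206.4025/312066.0559 = 1489.133373.
Posterior SD = √σₙ² = √(50476.6089·9206.4025/312066.0559) = 38.5893.

38.5893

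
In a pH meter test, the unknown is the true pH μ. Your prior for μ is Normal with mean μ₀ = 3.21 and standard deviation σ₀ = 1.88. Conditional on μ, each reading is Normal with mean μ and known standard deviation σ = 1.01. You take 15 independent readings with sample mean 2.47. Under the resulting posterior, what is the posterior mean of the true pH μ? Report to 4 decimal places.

For Normal data with known variance σ², a Normal(μ₀, σ₀²) prior on μ is conjugate. Posterior precision = 1/σ₀² + n/σ²; posterior mean is the precision-weighted average of μ₀ and x̄.
n·x̄ = 15·2.47 = 37.05.
σ₀² = 1.88² = 3.5344, σ² = 1.01² = 1.0201; σ² + n·σ₀² = 1.0201 + 15·3.5344 = 54.0361.
Posterior mean = (μ₀/σ₀² + n·x̄/σ²)/(1/σ₀² + n/σ²) = (σ²·μ₀ + σ₀²·n·x̄)/(σ² + n·σ₀²) = (1.0201·3.21 + 3.5344·37.05)/54.0361 = 134.224041/54.0361 = 2.4840.

2.4840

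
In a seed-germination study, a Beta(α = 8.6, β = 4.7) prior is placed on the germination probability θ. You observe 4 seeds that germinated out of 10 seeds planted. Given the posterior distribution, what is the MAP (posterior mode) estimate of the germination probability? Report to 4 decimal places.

0.5446

The Beta prior is conjugate to a Binomial/Bernoulli likelihood; the update adds successes to α and failures to β.
Posterior: Beta(α+k, β+n−k) = Beta(8.6+4, 4.7+6) = Beta(12.6, 10.7).
Mode of Beta(a,b) for a,b>1 is (a−1)/(a+b−2) = 11.6/21.3 = 0.5446.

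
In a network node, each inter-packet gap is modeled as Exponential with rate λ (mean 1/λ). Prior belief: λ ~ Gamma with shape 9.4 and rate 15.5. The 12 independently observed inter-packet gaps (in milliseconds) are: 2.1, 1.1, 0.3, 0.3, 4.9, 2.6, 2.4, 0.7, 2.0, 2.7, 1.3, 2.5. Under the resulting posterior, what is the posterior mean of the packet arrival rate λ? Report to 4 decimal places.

With a Gamma(shape α, rate β) prior on the exponential rate λ, the posterior after n observations with total T = Σxᵢ is Gamma(α+n, β+T).
Sum of observations T = 22.9 milliseconds; n = 12.
Posterior: Gamma(9.4+12, 15.5+22.9) = Gamma(21.4, 38.4).
Posterior mean of λ = α/β = 21.4/38.4 = 0.5573.

0.5573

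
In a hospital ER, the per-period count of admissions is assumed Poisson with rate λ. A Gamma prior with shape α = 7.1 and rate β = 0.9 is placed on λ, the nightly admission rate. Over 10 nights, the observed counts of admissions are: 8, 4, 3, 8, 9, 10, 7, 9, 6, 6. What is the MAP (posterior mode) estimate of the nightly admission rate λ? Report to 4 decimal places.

With a Gamma(shape α, rate β) prior, the Poisson likelihood is conjugate: the posterior is Gamma(α + ΣXᵢ, β + n).
Sum of counts S = 70 over n = 10 nights.
Posterior: Gamma(α+S, β+n) = Gamma(7.1+70, 0.9+10) = Gamma(77.1, 10.9).
Mode of Gamma(α,β) for α≥1 is (α−1)/β = 76.1/10.9 = 6.9817.

6.9817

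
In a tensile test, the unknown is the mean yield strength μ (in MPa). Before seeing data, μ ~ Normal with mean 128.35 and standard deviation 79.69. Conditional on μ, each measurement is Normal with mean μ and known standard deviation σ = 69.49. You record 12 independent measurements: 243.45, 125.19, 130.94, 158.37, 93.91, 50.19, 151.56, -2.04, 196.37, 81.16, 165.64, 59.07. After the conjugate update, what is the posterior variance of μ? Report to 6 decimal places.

378.425716

For Normal data with known variance σ², a Normal(μ₀, σ₀²) prior on μ is conjugate. Posterior precision = 1/σ₀² + n/σ²; posterior mean is the precision-weighted average of μ₀ and x̄.
σ₀² = 79.69² = 6350.4961, σ² = 69.49² = 4828.8601; σ² + n·σ₀² = 4828.8601 + 12·6350.4961 = 81034.8133.
Posterior precision = 1/σ₀² + n/σ² = 1/6350.4961 + 12/4828.8601 = (σ² + n·σ₀²)/(σ₀²σ²) = 81034.8133/(6350.4961·4828.8601); posterior variance σₙ² = σ₀²σ²/(σ² + n·σ₀²) = 6350.4961·4828.8601/81034.8133 = 378.425716.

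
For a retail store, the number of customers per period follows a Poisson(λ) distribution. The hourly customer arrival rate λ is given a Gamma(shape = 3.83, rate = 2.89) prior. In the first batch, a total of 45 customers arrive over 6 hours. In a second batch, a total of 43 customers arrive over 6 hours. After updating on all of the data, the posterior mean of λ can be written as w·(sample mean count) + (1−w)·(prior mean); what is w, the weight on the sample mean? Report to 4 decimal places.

With a Gamma(shape α, rate β) prior, the Poisson likelihood is conjugate: the posterior is Gamma(α + ΣXᵢ, β + n).
Total number of hours: n = 6 + 6 = 12.
Posterior mean = (α₀+S)/(β₀+n) = [n/(β₀+n)]·(S/n) + [β₀/(β₀+n)]·(α₀/β₀), so only n and β₀ enter the weight.
Weight on data w = n/(β₀+n) = 12/(2.89+12) = 12/14.89 = 0.8059.

0.8059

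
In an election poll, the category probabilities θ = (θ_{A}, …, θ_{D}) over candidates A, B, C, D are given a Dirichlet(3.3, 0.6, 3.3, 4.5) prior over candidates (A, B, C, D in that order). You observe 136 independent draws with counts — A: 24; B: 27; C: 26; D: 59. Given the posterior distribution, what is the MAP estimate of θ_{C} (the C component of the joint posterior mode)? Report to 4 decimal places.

0.1969

The Dirichlet prior is conjugate to the Multinomial likelihood: each posterior αⱼ = prior αⱼ + observed count nⱼ.
Posterior concentration: (27.3, 27.6, 29.3, 63.5), total = 147.7.
Joint mode component: (α_{C}−1)/(Σα−K) = 28.3/143.7 = 0.1969.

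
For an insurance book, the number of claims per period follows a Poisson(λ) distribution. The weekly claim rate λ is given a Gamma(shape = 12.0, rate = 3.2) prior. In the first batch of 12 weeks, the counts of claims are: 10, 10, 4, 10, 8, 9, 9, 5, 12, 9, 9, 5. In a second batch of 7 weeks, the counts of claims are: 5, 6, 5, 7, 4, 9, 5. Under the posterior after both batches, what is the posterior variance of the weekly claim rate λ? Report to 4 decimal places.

With a Gamma(shape α, rate β) prior, the Poisson likelihood is conjugate: the posterior is Gamma(α + ΣXᵢ, β + n).
Batch 1: sum of counts S = 100 over n = 12 weeks.
After batch 1: Gamma(α+S, β+n) = Gamma(12.0+100, 3.2+12) = Gamma(112.0, 15.2).
Batch 2: sum of counts S = 41 over n = 7 weeks.
After batch 2: Gamma(α+S, β+n) = Gamma(112.0+41, 15.2+7) = Gamma(153.0, 22.2).
Var = α/β² = 153.0/22.2² = 0.3104.

0.3104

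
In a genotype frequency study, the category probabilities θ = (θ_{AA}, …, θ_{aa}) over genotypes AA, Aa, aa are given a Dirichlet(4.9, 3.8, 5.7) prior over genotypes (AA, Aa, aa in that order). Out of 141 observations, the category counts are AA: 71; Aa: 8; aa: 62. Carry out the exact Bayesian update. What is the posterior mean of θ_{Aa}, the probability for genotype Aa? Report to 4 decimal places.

The Dirichlet prior is conjugate to the Multinomial likelihood: each posterior αⱼ = prior αⱼ + observed count nⱼ.
Posterior concentration: (75.9, 11.8, 67.7), total = 155.4.
E[θ_{Aa}|data] = α_{Aa}/Σα = 11.8/155.4 = 0.0759.

0.0759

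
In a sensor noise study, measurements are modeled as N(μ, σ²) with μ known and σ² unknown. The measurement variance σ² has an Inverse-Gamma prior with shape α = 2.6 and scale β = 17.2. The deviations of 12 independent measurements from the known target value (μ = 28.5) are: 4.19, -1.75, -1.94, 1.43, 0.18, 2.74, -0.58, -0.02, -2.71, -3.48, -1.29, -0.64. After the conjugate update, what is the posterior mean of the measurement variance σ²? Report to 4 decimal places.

With known mean μ and an Inverse-Gamma(α, β) prior on σ², the Normal likelihood is conjugate: posterior is Inv-Gamma(α + n/2, β + Σ(xᵢ−μ)²/2).
Σ(xᵢ−μ)² = (4.19)² + (-1.75)² + (-1.94)² + (1.43)² + (0.18)² + (2.74)² + (-0.58)² + (-0.02)² + (-2.71)² + (-3.48)² + (-1.29)² + (-0.64)² = 55.8321.
Posterior: Inv-Gamma(2.6 + 12/2, 17.2 + 55.8321/2) = Inv-Gamma(8.60, 45.11605).
E[σ²|data] = β/(α−1) = 45.11605/7.60 = 5.9363.

5.9363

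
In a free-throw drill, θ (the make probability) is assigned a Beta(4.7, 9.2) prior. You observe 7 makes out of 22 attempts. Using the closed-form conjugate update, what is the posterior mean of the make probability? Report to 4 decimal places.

0.3259

The Beta prior is conjugate to a Binomial/Bernoulli likelihood; the update adds successes to α and failures to β.
Posterior: Beta(α+k, β+n−k) = Beta(4.7+7, 9.2+15) = Beta(11.7, 24.2).
Posterior mean = α/(α+β) = 11.7/35.9 = 0.3259.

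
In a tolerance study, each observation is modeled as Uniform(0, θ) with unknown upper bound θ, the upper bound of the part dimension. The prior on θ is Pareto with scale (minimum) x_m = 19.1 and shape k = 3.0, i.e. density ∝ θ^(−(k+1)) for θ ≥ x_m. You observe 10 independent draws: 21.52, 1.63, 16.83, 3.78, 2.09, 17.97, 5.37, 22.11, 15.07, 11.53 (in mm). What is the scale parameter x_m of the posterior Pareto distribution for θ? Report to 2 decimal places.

22.11

A Pareto(scale x_m, shape k) prior on the upper bound θ of Uniform(0, θ) is conjugate: posterior is Pareto(max(x_m, max xᵢ), k + n).
Sample maximum = 22.11; prior scale x_m = 19.1 → posterior scale = max = 22.11.
Posterior shape = 3.0 + 10 = 13.0.
Posterior scale x_m = 22.11.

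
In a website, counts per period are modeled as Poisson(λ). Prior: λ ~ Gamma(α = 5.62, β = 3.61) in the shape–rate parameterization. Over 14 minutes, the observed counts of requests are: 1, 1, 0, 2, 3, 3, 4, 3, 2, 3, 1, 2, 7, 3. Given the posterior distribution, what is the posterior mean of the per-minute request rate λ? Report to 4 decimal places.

2.3066

With a Gamma(shape α, rate β) prior, the Poisson likelihood is conjugate: the posterior is Gamma(α + ΣXᵢ, β + n).
Sum of counts S = 35 over n = 14 minutes.
Posterior: Gamma(α+S, β+n) = Gamma(5.62+35, 3.61+14) = Gamma(40.62, 17.61).
Posterior mean = α/β = 40.62/17.61 = 2.3066.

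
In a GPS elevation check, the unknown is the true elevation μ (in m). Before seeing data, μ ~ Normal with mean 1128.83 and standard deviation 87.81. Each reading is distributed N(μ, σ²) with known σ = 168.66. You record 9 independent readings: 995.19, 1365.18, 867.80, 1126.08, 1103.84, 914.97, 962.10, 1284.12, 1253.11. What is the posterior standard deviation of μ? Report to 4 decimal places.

47.3472

For Normal data with known variance σ², a Normal(μ₀, σ₀²) prior on μ is conjugate. Posterior precision = 1/σ₀² + n/σ²; posterior mean is the precision-weighted average of μ₀ and x̄.
σ₀² = 87.81² = 7710.5961, σ² = 168.66² = 28446.1956; σ² + n·σ₀² = 28446.1956 + 9·7710.5961 = 97841.5605.
Posterior precision = 1/σ₀² + n/σ² = 1/7710.5961 + 9/28446.1956 = (σ² + n·σ₀²)/(σ₀²σ²) = 97841.5605/(7710.5961·28446.1956); posterior variance σₙ² = σ₀²σ²/(σ² + n·σ₀²) = 7710.5961·28446.1956/97841.5605 = 2241.758244.
Posterior SD = √σₙ² = √(7710.5961·28446.1956/97841.5605) = 47.3472.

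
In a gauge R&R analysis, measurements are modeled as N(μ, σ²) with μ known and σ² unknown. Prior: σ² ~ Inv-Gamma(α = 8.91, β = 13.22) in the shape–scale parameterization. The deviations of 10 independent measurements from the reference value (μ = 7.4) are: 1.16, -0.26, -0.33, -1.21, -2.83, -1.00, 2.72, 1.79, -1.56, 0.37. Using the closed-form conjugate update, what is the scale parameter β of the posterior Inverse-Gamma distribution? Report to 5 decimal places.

25.80405

With known mean μ and an Inverse-Gamma(α, β) prior on σ², the Normal likelihood is conjugate: posterior is Inv-Gamma(α + n/2, β + Σ(xᵢ−μ)²/2).
Σ(xᵢ−μ)² = (1.16)² + (-0.26)² + (-0.33)² + (-1.21)² + (-2.83)² + (-1.00)² + (2.72)² + (1.79)² + (-1.56)² + (0.37)² = 25.1681.
Posterior: Inv-Gamma(8.91 + 10/2, 13.22 + 25.1681/2) = Inv-Gamma(13.91, 25.80405).
Posterior β = 25.80405.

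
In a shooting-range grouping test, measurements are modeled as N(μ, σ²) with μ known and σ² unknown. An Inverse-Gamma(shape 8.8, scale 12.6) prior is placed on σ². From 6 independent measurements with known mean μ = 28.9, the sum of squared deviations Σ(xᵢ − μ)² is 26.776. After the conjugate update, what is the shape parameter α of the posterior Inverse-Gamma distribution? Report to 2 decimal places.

11.80

With known mean μ and an Inverse-Gamma(α, β) prior on σ², the Normal likelihood is conjugate: posterior is Inv-Gamma(α + n/2, β + Σ(xᵢ−μ)²/2).
Posterior: Inv-Gamma(8.8 + 6/2, 12.6 + 26.776/2) = Inv-Gamma(11.80, 25.9880).
Posterior α = 11.80.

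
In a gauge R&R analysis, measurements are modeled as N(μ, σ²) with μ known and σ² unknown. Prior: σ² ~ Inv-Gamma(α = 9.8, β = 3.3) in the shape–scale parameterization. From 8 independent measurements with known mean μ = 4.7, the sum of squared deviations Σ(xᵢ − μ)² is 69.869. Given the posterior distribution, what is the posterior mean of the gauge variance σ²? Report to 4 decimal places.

2.9871

With known mean μ and an Inverse-Gamma(α, β) prior on σ², the Normal likelihood is conjugate: posterior is Inv-Gamma(α + n/2, β + Σ(xᵢ−μ)²/2).
Posterior: Inv-Gamma(9.8 + 8/2, 3.3 + 69.869/2) = Inv-Gamma(13.80, 38.2345).
E[σ²|data] = β/(α−1) = 38.2345/12.80 = 2.9871.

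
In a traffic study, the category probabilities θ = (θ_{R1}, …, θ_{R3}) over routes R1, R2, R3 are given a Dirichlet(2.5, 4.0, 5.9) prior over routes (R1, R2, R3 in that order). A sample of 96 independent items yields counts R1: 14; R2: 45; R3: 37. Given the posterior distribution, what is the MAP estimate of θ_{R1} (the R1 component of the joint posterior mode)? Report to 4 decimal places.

The Dirichlet prior is conjugate to the Multinomial likelihood: each posterior αⱼ = prior αⱼ + observed count nⱼ.
Posterior concentration: (16.5, 49.0, 42.9), total = 108.4.
Joint mode component: (α_{R1}−1)/(Σα−K) = 15.5/105.4 = 0.1471.

0.1471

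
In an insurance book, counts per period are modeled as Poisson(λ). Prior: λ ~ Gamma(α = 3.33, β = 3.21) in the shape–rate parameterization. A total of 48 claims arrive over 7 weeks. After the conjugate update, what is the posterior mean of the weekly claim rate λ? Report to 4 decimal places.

5.0274

With a Gamma(shape α, rate β) prior, the Poisson likelihood is conjugate: the posterior is Gamma(α + ΣXᵢ, β + n).
Posterior: Gamma(α+S, β+n) = Gamma(3.33+48, 3.21+7) = Gamma(51.33, 10.21).
Posterior mean = α/β = 51.33/10.21 = 5.0274.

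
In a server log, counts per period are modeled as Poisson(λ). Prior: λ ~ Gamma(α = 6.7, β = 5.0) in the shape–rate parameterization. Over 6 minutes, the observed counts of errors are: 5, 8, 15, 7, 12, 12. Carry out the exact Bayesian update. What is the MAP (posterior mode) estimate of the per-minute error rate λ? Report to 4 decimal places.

5.8818

With a Gamma(shape α, rate β) prior, the Poisson likelihood is conjugate: the posterior is Gamma(α + ΣXᵢ, β + n).
Sum of counts S = 59 over n = 6 minutes.
Posterior: Gamma(α+S, β+n) = Gamma(6.7+59, 5.0+6) = Gamma(65.7, 11.0).
Mode of Gamma(α,β) for α≥1 is (α−1)/β = 64.7/11.0 = 5.8818.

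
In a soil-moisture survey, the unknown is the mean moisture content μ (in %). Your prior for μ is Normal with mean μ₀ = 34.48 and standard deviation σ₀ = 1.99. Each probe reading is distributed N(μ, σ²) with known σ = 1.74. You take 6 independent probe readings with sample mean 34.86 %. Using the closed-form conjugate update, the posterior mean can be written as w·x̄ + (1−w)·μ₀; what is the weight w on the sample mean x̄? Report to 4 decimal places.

0.8870

For Normal data with known variance σ², a Normal(μ₀, σ₀²) prior on μ is conjugate. Posterior precision = 1/σ₀² + n/σ²; posterior mean is the precision-weighted average of μ₀ and x̄.
σ₀² = 1.99² = 3.9601, σ² = 1.74² = 3.0276. Prior precision 1/σ₀² = 1/3.9601; data precision n/σ² = 6/3.0276.
w = (n/σ²)/(1/σ₀² + n/σ²) = n·σ₀²/(σ² + n·σ₀²) = 6·3.9601/(3.0276 + 6·3.9601) = 23.7606/26.7882 = 0.8870.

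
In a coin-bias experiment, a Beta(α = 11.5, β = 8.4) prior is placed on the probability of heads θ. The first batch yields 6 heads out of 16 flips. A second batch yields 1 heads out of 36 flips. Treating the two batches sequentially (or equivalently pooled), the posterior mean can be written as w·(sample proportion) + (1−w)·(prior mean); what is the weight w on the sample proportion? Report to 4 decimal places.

The Beta prior is conjugate to a Binomial/Bernoulli likelihood; the update adds successes to α and failures to β.
Total number of flips: n = 16 + 36 = 52.
Posterior mean = (α₀+k)/(α₀+β₀+n) = [n/(α₀+β₀+n)]·(k/n) + [(α₀+β₀)/(α₀+β₀+n)]·α₀/(α₀+β₀), so only n and the prior enter the weight.
The weight on the data is w = n/(α₀+β₀+n) = 52/(11.5+8.4+52) = 52/71.9 = 0.7232.

0.7232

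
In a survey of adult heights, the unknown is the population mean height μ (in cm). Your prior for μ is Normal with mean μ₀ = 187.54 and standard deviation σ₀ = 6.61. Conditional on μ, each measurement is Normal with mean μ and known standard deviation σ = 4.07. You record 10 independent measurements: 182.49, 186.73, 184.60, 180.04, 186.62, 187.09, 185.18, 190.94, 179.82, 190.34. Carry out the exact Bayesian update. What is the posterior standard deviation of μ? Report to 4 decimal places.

For Normal data with known variance σ², a Normal(μ₀, σ₀²) prior on μ is conjugate. Posterior precision = 1/σ₀² + n/σ²; posterior mean is the precision-weighted average of μ₀ and x̄.
σ₀² = 6.61² = 43.6921, σ² = 4.07² = 16.5649; σ² + n·σ₀² = 16.5649 + 10·43.6921 = 453.4859.
Posterior precision = 1/σ₀² + n/σ² = 1/43.6921 + 10/16.5649 = (σ² + n·σ₀²)/(σ₀²σ²) = 453.4859/(43.6921·16.5649); posterior variance σₙ² = σ₀²σ²/(σ² + n·σ₀²) = 43.6921·16.5649/453.4859 = 1.595982.
Posterior SD = √σₙ² = √(43.6921·16.5649/453.4859) = 1.2633.

1.2633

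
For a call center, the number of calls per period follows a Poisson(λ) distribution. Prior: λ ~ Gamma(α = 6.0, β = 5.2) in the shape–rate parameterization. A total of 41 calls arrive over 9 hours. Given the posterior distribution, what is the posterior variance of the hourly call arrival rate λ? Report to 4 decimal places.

With a Gamma(shape α, rate β) prior, the Poisson likelihood is conjugate: the posterior is Gamma(α + ΣXᵢ, β + n).
Posterior: Gamma(α+S, β+n) = Gamma(6.0+41, 5.2+9) = Gamma(47.0, 14.2).
Var = α/β² = 47.0/14.2² = 0.2331.

0.2331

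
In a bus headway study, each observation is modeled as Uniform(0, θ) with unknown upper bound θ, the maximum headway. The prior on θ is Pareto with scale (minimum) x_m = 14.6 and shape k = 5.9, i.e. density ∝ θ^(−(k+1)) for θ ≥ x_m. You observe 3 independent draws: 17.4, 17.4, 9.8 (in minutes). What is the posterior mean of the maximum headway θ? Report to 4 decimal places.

A Pareto(scale x_m, shape k) prior on the upper bound θ of Uniform(0, θ) is conjugate: posterior is Pareto(max(x_m, max xᵢ), k + n).
Sample maximum = 17.4; prior scale x_m = 14.6 → posterior scale = max = 17.4.
Posterior shape = 5.9 + 3 = 8.9.
E[θ|data] = k·x_m/(k−1) = 8.9·17.4/7.9 = 19.6025.

19.6025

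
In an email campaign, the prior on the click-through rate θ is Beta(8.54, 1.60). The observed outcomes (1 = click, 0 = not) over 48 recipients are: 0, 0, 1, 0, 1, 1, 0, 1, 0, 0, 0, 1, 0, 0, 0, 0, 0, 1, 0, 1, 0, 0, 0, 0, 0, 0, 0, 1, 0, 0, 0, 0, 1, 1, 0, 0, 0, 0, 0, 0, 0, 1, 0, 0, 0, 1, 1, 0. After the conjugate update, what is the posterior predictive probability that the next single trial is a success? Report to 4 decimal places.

The Beta prior is conjugate to a Binomial/Bernoulli likelihood; the update adds successes to α and failures to β.
Posterior: Beta(α+k, β+n−k) = Beta(8.54+13, 1.60+35) = Beta(21.54, 36.60).
For a single future Bernoulli trial, P(success | data) = α/(α+β) = 0.3705.

0.3705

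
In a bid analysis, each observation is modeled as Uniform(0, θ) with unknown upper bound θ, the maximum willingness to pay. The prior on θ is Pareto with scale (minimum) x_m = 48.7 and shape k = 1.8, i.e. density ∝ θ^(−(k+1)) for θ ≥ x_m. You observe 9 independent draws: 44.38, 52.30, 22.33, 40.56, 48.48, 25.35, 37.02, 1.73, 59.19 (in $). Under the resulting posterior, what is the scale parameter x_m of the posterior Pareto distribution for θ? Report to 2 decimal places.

A Pareto(scale x_m, shape k) prior on the upper bound θ of Uniform(0, θ) is conjugate: posterior is Pareto(max(x_m, max xᵢ), k + n).
Sample maximum = 59.19; prior scale x_m = 48.7 → posterior scale = max = 59.19.
Posterior shape = 1.8 + 9 = 10.8.
Posterior scale x_m = 59.19.

59.19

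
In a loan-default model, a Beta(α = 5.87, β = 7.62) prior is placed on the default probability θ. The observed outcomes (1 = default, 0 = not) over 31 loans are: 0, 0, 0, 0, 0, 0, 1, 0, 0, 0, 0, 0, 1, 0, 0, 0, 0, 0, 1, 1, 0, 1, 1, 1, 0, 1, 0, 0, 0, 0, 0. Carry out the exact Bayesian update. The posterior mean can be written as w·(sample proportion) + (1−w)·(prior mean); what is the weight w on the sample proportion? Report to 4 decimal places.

The Beta prior is conjugate to a Binomial/Bernoulli likelihood; the update adds successes to α and failures to β.
Posterior mean = (α₀+k)/(α₀+β₀+n) = [n/(α₀+β₀+n)]·(k/n) + [(α₀+β₀)/(α₀+β₀+n)]·α₀/(α₀+β₀), so only n and the prior enter the weight.
The weight on the data is w = n/(α₀+β₀+n) = 31/(5.87+7.62+31) = 31/44.49 = 0.6968.

0.6968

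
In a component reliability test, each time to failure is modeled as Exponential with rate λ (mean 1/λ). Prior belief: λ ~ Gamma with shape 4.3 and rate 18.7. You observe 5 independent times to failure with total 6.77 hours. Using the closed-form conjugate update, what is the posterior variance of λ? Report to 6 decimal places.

With a Gamma(shape α, rate β) prior on the exponential rate λ, the posterior after n observations with total T = Σxᵢ is Gamma(α+n, β+T).
Posterior: Gamma(4.3+5, 18.7+6.77) = Gamma(9.3, 25.47).
Var = α/β² = 0.014336.

0.014336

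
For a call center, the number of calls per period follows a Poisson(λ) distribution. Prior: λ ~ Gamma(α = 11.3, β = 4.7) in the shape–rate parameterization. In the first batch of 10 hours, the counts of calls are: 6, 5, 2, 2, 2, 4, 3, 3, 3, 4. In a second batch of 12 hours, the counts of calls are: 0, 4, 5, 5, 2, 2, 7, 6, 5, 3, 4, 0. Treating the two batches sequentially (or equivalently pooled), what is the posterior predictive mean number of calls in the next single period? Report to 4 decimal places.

3.3071

With a Gamma(shape α, rate β) prior, the Poisson likelihood is conjugate: the posterior is Gamma(α + ΣXᵢ, β + n).
Batch 1: sum of counts S = 34 over n = 10 hours.
After batch 1: Gamma(α+S, β+n) = Gamma(11.3+34, 4.7+10) = Gamma(45.3, 14.7).
Batch 2: sum of counts S = 43 over n = 12 hours.
After batch 2: Gamma(α+S, β+n) = Gamma(45.3+43, 14.7+12) = Gamma(88.3, 26.7).
The predictive distribution for one future period is NegBinom with mean α/β = 3.3071.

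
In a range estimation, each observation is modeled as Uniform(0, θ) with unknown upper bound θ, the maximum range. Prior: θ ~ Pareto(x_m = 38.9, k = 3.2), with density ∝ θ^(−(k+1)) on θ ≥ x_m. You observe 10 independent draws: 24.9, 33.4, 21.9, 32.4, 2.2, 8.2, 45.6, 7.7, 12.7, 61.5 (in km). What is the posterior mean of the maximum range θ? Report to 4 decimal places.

66.5410

A Pareto(scale x_m, shape k) prior on the upper bound θ of Uniform(0, θ) is conjugate: posterior is Pareto(max(x_m, max xᵢ), k + n).
Sample maximum = 61.5; prior scale x_m = 38.9 → posterior scale = max = 61.5.
Posterior shape = 3.2 + 10 = 13.2.
E[θ|data] = k·x_m/(k−1) = 13.2·61.5/12.2 = 66.5410.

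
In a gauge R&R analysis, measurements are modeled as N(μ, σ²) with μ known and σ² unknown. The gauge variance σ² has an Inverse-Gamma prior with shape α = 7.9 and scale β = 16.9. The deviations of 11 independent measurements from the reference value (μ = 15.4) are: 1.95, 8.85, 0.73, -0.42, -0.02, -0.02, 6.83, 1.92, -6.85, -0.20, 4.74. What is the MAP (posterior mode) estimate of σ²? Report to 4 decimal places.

With known mean μ and an Inverse-Gamma(α, β) prior on σ², the Normal likelihood is conjugate: posterior is Inv-Gamma(α + n/2, β + Σ(xᵢ−μ)²/2).
Σ(xᵢ−μ)² = (1.95)² + (8.85)² + (0.73)² + (-0.42)² + (-0.02)² + (-0.02)² + (6.83)² + (1.92)² + (-6.85)² + (-0.20)² + (4.74)² = 202.6005.
Posterior: Inv-Gamma(7.9 + 11/2, 16.9 + 202.6005/2) = Inv-Gamma(13.40, 118.20025).
Mode = β/(α+1) = 118.20025/14.40 = 8.2084.

8.2084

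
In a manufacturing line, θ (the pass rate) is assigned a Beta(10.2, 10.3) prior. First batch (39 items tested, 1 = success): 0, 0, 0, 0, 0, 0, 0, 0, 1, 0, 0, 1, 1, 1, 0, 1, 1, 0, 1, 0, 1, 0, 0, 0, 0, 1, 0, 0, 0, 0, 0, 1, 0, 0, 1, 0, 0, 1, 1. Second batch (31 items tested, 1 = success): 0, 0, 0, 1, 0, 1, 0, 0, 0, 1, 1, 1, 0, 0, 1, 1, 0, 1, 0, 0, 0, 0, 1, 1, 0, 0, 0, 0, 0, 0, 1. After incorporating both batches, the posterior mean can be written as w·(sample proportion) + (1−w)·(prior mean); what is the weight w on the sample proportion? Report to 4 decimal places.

0.7735

The Beta prior is conjugate to a Binomial/Bernoulli likelihood; the update adds successes to α and failures to β.
Total number of items tested: n = 39 + 31 = 70.
Posterior mean = (α₀+k)/(α₀+β₀+n) = [n/(α₀+β₀+n)]·(k/n) + [(α₀+β₀)/(α₀+β₀+n)]·α₀/(α₀+β₀), so only n and the prior enter the weight.
The weight on the data is w = n/(α₀+β₀+n) = 70/(10.2+10.3+70) = 70/90.5 = 0.7735.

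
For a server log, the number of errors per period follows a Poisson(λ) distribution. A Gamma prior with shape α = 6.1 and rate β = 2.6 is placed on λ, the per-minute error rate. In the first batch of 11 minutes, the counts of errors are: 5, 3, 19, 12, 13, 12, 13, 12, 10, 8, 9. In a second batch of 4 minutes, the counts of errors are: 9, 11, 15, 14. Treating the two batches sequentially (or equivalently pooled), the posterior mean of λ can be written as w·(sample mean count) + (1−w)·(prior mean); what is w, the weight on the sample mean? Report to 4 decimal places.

With a Gamma(shape α, rate β) prior, the Poisson likelihood is conjugate: the posterior is Gamma(α + ΣXᵢ, β + n).
Total number of minutes: n = 11 + 4 = 15.
Posterior mean = (α₀+S)/(β₀+n) = [n/(β₀+n)]·(S/n) + [β₀/(β₀+n)]·(α₀/β₀), so only n and β₀ enter the weight.
Weight on data w = n/(β₀+n) = 15/(2.6+15) = 15/17.6 = 0.8523.

0.8523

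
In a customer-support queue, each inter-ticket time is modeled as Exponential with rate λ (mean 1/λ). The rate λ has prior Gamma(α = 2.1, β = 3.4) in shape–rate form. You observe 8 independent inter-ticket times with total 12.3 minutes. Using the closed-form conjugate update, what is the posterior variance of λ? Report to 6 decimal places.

With a Gamma(shape α, rate β) prior on the exponential rate λ, the posterior after n observations with total T = Σxᵢ is Gamma(α+n, β+T).
Posterior: Gamma(2.1+8, 3.4+12.3) = Gamma(10.1, 15.7).
Var = α/β² = 0.040975.

0.040975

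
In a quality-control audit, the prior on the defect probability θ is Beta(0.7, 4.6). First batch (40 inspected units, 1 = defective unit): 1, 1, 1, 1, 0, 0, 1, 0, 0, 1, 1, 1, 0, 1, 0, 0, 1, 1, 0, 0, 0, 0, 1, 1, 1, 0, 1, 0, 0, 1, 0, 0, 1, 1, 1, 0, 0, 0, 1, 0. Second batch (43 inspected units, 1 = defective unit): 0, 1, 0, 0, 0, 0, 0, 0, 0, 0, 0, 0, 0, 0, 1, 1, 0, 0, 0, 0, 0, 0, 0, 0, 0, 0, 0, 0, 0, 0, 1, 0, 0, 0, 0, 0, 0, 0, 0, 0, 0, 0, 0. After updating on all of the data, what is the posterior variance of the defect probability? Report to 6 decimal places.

The Beta prior is conjugate to a Binomial/Bernoulli likelihood; the update adds successes to α and failures to β.
After batch 1: Beta(0.7+20, 4.6+20) = Beta(20.7, 24.6).
After batch 2: Beta(20.7+4, 24.6+39) = Beta(24.7, 63.6).
Var = αβ/((α+β)²(α+β+1)) = 24.7·63.6/(88.3²·89.3) = 0.002256.

0.002256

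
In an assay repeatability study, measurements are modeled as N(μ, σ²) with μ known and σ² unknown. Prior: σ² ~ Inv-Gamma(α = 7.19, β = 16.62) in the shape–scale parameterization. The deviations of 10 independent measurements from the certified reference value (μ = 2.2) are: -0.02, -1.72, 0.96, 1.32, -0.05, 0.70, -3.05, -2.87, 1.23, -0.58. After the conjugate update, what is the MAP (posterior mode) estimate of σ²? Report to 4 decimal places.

2.2268

With known mean μ and an Inverse-Gamma(α, β) prior on σ², the Normal likelihood is conjugate: posterior is Inv-Gamma(α + n/2, β + Σ(xᵢ−μ)²/2).
Σ(xᵢ−μ)² = (-0.02)² + (-1.72)² + (0.96)² + (1.32)² + (-0.05)² + (0.70)² + (-3.05)² + (-2.87)² + (1.23)² + (-0.58)² = 25.5040.
Posterior: Inv-Gamma(7.19 + 10/2, 16.62 + 25.5040/2) = Inv-Gamma(12.19, 29.37200).
Mode = β/(α+1) = 29.37200/13.19 = 2.2268.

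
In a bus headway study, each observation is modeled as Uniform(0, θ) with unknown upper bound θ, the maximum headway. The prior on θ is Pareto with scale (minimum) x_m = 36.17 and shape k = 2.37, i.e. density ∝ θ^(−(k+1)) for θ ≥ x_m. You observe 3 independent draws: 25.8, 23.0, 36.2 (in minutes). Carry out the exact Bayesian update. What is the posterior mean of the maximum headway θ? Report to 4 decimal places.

A Pareto(scale x_m, shape k) prior on the upper bound θ of Uniform(0, θ) is conjugate: posterior is Pareto(max(x_m, max xᵢ), k + n).
Sample maximum = 36.2; prior scale x_m = 36.17 → posterior scale = max = 36.20.
Posterior shape = 2.37 + 3 = 5.37.
E[θ|data] = k·x_m/(k−1) = 5.37·36.20/4.37 = 44.4838.

44.4838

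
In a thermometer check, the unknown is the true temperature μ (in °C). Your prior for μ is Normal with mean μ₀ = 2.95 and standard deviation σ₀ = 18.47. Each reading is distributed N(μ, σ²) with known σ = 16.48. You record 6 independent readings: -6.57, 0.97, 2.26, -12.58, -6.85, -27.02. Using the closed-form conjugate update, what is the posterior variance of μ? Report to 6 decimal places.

39.962544

For Normal data with known variance σ², a Normal(μ₀, σ₀²) prior on μ is conjugate. Posterior precision = 1/σ₀² + n/σ²; posterior mean is the precision-weighted average of μ₀ and x̄.
σ₀² = 18.47² = 341.1409, σ² = 16.48² = 271.5904; σ² + n·σ₀² = 271.5904 + 6·341.1409 = 2318.4358.
Posterior precision = 1/σ₀² + n/σ² = 1/341.1409 + 6/271.5904 = (σ² + n·σ₀²)/(σ₀²σ²) = 2318.4358/(341.1409·271.5904); posterior variance σₙ² = σ₀²σ²/(σ² + n·σ₀²) = 341.1409·271.5904/2318.4358 = 39.962544.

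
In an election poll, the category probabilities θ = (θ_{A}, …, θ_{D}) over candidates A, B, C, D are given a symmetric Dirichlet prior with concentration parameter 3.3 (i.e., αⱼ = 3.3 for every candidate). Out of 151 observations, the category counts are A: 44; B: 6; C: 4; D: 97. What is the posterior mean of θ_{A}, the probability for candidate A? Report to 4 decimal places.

The Dirichlet prior is conjugate to the Multinomial likelihood: each posterior αⱼ = prior αⱼ + observed count nⱼ.
Posterior concentration: (47.3, 9.3, 7.3, 100.3), total = 164.2.
E[θ_{A}|data] = α_{A}/Σα = 47.3/164.2 = 0.2881.

0.2881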